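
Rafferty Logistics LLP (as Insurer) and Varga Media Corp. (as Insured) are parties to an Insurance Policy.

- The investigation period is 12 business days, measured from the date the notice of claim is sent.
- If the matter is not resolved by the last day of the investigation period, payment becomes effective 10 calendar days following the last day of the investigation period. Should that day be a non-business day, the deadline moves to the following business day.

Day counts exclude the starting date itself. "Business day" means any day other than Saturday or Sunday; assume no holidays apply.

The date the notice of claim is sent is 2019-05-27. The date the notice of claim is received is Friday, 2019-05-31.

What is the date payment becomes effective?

2019-06-24

From Monday, 2019-05-27, 12 business days (May 28, May 29, May 30, May 31, …, Jun 10, Jun 11, Jun 12, skipping weekends) brings us to Wednesday, 2019-06-12, which is the last day of the investigation period.
The date payment becomes effective: 2019-06-12 + 10 days = 2019-06-22. That falls on a Saturday, so it rolls to the next business day, Monday, 2019-06-24.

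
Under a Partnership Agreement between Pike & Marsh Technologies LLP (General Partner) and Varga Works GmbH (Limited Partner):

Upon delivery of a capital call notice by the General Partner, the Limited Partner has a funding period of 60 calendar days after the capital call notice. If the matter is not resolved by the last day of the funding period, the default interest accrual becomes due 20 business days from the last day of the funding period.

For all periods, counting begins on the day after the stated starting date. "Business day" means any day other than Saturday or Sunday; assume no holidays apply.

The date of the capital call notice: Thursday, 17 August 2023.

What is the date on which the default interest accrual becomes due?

13 November 2023

Adding 60 calendar days to 17 August 2023 gives 16 October 2023, which is the last day of the funding period.
From Monday, 16 October 2023, 20 business days (Oct 17, Oct 18, Oct 19, Oct 20, …, Nov 9, Nov 10, Nov 13, skipping weekends) brings us to Monday, 13 November 2023, which is the date on which the default interest accrual becomes due.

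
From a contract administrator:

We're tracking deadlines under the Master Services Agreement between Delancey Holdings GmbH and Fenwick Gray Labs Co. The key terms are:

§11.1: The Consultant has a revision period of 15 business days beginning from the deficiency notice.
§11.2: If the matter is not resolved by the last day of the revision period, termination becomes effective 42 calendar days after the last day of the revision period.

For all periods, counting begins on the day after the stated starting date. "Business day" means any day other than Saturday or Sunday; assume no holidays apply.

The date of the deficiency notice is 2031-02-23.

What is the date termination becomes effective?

The last day of the revision period: counting 15 business days from Sunday, 2031-02-23 (Feb 24, Feb 25, Feb 26, Feb 27, …, Mar 12, Mar 13, Mar 14, skipping weekends) reaches Friday, 2031-03-14.
Adding 42 calendar days to 2031-03-14 gives 2031-04-25, which is the date termination becomes effective.

2031-04-25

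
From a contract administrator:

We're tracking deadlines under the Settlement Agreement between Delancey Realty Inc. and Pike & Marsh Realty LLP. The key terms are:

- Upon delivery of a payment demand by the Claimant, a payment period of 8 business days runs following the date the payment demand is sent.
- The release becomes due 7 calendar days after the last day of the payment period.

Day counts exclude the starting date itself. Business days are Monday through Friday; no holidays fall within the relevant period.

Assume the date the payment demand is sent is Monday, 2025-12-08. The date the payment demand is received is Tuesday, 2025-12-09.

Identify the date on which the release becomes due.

From Monday, 2025-12-08, 8 business days (Dec 9, Dec 10, Dec 11, Dec 12, Dec 15, Dec 16, Dec 17, Dec 18, skipping weekends) brings us to Thursday, 2025-12-18, which is the last day of the payment period.
The date on which the release becomes due: 2025-12-18 + 7 days = 2025-12-25.

2025-12-25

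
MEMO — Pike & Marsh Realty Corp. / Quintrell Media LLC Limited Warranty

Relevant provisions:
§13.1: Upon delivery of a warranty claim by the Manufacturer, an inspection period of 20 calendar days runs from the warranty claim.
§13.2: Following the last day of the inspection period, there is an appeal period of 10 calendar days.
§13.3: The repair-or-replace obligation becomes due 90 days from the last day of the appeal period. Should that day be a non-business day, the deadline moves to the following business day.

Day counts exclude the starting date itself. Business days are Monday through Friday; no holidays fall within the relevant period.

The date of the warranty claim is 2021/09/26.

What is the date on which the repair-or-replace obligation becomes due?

2022/01/24

Adding 20 calendar days to 2021/09/26 gives 2021/10/16, which is the last day of the inspection period.
The last day of the appeal period: 2021/10/16 + 10 days = 2021/10/26.
Adding 90 calendar days to 2021/10/26 gives 2022/01/24, which is the date on which the repair-or-replace obligation becomes due. 2022/01/24 is a Monday, so no roll-forward applies.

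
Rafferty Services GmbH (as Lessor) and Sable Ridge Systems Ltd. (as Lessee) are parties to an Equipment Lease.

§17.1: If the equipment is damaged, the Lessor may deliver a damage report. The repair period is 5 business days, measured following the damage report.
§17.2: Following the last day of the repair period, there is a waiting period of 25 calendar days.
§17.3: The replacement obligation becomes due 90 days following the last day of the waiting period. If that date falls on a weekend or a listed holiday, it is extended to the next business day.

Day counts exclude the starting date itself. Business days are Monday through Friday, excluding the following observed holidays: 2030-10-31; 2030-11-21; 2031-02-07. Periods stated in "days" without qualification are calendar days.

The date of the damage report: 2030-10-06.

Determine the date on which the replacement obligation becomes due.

From Sunday, 2030-10-06, 5 business days (Oct 7, Oct 8, Oct 9, Oct 10, Oct 11, skipping weekends) brings us to Friday, 2030-10-11, which is the last day of the repair period.
The last day of the waiting period: 2030-10-11 + 25 days = 2030-11-05.
The date on which the replacement obligation becomes due: 2030-11-05 + 90 days = 2031-02-03. 2031-02-03 is a Monday and is not a listed holiday, so no roll-forward applies.

2031-02-03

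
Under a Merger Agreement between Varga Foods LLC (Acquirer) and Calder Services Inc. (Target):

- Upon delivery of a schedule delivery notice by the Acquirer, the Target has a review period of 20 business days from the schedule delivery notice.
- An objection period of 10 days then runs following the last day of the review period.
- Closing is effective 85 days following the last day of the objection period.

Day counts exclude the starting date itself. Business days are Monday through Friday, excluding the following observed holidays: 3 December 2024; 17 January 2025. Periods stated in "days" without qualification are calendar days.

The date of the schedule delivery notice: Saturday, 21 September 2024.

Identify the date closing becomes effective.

The last day of the review period: 20 business days after Saturday, 21 September 2024, skipping weekends — Sep 23, Sep 24, Sep 25, Sep 26, …, Oct 16, Oct 17, Oct 18 — lands on Friday, 18 October 2024.
Adding 10 calendar days to 18 October 2024 gives 28 October 2024, which is the last day of the objection period.
The date closing becomes effective: 28 October 2024 + 85 days = 21 January 2025.

21 January 2025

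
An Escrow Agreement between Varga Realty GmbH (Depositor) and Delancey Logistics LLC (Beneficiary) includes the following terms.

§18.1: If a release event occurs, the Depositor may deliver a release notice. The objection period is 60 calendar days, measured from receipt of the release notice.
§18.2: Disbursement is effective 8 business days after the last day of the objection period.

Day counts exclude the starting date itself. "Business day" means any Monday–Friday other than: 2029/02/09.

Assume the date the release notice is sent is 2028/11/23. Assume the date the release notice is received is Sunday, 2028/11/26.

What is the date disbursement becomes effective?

2029/02/06

The last day of the objection period: 60 calendar days after 2028/11/26 is 2029/01/25.
The date disbursement becomes effective: 8 business days after Thursday, 2029/01/25, skipping weekends — Jan 26, Jan 29, Jan 30, Jan 31, Feb 1, Feb 2, Feb 5, Feb 6 — lands on Tuesday, 2029/02/06.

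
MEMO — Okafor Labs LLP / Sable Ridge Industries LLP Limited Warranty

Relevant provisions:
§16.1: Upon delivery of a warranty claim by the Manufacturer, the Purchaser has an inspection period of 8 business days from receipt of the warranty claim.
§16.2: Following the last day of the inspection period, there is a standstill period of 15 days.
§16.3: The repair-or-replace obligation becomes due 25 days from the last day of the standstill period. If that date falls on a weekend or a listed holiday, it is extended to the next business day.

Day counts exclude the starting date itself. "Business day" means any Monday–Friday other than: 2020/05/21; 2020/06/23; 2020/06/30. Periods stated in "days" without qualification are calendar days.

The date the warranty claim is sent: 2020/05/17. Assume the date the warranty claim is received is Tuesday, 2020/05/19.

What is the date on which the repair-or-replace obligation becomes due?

2020/07/13

The last day of the inspection period: 8 business days after Tuesday, 2020/05/19, skipping weekends and the listed holiday on May 21 — May 20, May 22, May 25, May 26, May 27, May 28, May 29, Jun 1 — lands on Monday, 2020/06/01.
The last day of the standstill period: 15 calendar days after 2020/06/01 is 2020/06/16.
Adding 25 calendar days to 2020/06/16 gives 2020/07/11, which is the date on which the repair-or-replace obligation becomes due. That falls on a Saturday, so it rolls to the next business day, Monday, 2020/07/13.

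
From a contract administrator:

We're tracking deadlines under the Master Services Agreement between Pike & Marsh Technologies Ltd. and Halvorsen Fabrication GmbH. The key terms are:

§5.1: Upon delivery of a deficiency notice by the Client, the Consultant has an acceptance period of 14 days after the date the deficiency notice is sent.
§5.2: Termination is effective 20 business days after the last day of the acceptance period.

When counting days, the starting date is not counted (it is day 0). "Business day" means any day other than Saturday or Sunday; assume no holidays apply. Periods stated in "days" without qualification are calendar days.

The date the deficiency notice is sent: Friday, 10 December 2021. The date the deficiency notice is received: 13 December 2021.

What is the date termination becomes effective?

The last day of the acceptance period: 14 calendar days after 10 December 2021 is 24 December 2021.
The date termination becomes effective: 20 business days after Friday, 24 December 2021, skipping weekends — Dec 27, Dec 28, Dec 29, Dec 30, …, Jan 19, Jan 20, Jan 21 — lands on Friday, 21 January 2022.

21 January 2022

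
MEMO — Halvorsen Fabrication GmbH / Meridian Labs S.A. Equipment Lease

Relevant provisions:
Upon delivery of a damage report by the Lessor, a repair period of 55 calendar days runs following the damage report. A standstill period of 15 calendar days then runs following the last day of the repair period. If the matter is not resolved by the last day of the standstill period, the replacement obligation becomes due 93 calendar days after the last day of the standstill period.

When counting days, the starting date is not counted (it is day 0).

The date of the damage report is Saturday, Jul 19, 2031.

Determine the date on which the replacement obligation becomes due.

The last day of the repair period: Jul 19, 2031 + 55 days = Sep 12, 2031.
The last day of the standstill period: Sep 12, 2031 + 15 days = Sep 27, 2031.
The date on which the replacement obligation becomes due: 93 calendar days after Sep 27, 2031 is Dec 29, 2031.

Dec 29, 2031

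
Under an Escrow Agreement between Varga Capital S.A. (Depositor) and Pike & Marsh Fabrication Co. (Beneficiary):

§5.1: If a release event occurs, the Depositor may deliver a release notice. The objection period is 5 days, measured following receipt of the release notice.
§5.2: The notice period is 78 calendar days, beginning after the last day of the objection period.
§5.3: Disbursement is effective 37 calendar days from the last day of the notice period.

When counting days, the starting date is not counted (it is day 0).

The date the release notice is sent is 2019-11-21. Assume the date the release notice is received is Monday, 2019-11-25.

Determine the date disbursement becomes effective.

2020-03-24

The last day of the objection period: 5 calendar days after 2019-11-25 is 2019-11-30.
The last day of the notice period: 2019-11-30 + 78 days = 2020-02-16.
The date disbursement becomes effective: 37 calendar days after 2020-02-16 is 2020-03-24.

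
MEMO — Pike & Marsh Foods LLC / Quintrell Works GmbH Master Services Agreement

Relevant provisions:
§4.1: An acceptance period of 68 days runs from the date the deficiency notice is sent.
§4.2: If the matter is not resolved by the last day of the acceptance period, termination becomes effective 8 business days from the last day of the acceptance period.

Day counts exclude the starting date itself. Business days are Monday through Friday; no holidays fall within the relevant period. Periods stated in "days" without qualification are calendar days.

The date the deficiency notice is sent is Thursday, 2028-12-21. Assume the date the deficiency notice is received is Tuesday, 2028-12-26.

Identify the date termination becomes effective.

The last day of the acceptance period: 68 calendar days after 2028-12-21 is 2029-02-27.
The date termination becomes effective: 8 business days after Tuesday, 2029-02-27, skipping weekends — Feb 28, Mar 1, Mar 2, Mar 5, Mar 6, Mar 7, Mar 8, Mar 9 — lands on Friday, 2029-03-09.

2029-03-09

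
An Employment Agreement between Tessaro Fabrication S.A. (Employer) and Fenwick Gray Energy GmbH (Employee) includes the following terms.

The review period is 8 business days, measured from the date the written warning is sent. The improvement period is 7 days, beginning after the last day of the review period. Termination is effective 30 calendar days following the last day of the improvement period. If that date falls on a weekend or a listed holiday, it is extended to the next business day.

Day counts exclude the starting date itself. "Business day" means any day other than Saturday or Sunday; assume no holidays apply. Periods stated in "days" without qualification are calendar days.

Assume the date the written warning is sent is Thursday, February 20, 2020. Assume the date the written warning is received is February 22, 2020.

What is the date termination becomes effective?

The last day of the review period: 8 business days after Thursday, February 20, 2020, skipping weekends — Feb 21, Feb 24, Feb 25, Feb 26, Feb 27, Feb 28, Mar 2, Mar 3 — lands on Tuesday, March 3, 2020.
The last day of the improvement period: March 3, 2020 + 7 days = March 10, 2020.
The date termination becomes effective: 30 calendar days after March 10, 2020 is April 9, 2020. April 9, 2020 is a Thursday, so no roll-forward applies.

April 9, 2020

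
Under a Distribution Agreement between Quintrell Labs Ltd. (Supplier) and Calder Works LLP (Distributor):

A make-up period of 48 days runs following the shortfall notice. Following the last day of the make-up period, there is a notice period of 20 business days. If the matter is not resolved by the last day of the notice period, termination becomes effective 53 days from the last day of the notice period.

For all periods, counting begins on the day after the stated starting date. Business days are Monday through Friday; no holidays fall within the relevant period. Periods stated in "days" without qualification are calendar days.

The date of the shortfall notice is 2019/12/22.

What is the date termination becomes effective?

2020/04/28

The last day of the make-up period: 2019/12/22 + 48 days = 2020/02/08.
From Saturday, 2020/02/08, 20 business days (Feb 10, Feb 11, Feb 12, Feb 13, …, Mar 4, Mar 5, Mar 6, skipping weekends) brings us to Friday, 2020/03/06, which is the last day of the notice period.
The date termination becomes effective: 2020/03/06 + 53 days = 2020/04/28.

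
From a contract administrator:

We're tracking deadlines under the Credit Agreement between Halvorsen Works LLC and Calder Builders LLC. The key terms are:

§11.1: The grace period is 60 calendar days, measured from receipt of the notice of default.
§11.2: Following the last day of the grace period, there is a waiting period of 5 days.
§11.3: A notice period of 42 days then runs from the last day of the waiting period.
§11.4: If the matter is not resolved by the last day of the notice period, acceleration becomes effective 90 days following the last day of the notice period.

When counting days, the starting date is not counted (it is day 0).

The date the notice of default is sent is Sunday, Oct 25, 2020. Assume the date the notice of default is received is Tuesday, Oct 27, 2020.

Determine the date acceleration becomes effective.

May 12, 2021

Adding 60 calendar days to Oct 27, 2020 gives Dec 26, 2020, which is the last day of the grace period.
The last day of the waiting period: 5 calendar days after Dec 26, 2020 is Dec 31, 2020.
Adding 42 calendar days to Dec 31, 2020 gives Feb 11, 2021, which is the last day of the notice period.
The date acceleration becomes effective: 90 calendar days after Feb 11, 2021 is May 12, 2021.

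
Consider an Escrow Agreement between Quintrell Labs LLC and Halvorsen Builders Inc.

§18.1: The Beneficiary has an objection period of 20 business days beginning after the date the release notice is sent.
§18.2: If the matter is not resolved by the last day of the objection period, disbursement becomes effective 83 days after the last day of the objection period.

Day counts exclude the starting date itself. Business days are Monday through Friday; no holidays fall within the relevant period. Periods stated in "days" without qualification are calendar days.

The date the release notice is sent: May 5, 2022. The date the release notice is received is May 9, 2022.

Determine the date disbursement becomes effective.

From Thursday, May 5, 2022, 20 business days (May 6, May 9, May 10, May 11, …, May 31, Jun 1, Jun 2, skipping weekends) brings us to Thursday, Jun 2, 2022, which is the last day of the objection period.
The date disbursement becomes effective: 83 calendar days after Jun 2, 2022 is Aug 24, 2022.

Aug 24, 2022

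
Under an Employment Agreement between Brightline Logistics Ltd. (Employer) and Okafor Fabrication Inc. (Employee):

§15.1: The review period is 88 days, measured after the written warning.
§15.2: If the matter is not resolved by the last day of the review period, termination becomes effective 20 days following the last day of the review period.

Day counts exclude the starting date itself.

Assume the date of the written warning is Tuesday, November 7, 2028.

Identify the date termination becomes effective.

February 23, 2029

The last day of the review period: November 7, 2028 + 88 days = February 3, 2029.
Adding 20 calendar days to February 3, 2029 gives February 23, 2029, which is the date termination becomes effective.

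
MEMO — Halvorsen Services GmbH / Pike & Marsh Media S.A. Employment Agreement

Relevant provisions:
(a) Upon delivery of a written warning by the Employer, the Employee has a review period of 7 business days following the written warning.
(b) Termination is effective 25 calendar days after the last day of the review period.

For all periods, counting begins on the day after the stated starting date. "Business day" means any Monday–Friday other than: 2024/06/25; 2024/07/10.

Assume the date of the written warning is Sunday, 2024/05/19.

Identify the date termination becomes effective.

2024/06/22

From Sunday, 2024/05/19, 7 business days (May 20, May 21, May 22, May 23, May 24, May 27, May 28, skipping weekends) brings us to Tuesday, 2024/05/28, which is the last day of the review period.
The date termination becomes effective: 25 calendar days after 2024/05/28 is 2024/06/22.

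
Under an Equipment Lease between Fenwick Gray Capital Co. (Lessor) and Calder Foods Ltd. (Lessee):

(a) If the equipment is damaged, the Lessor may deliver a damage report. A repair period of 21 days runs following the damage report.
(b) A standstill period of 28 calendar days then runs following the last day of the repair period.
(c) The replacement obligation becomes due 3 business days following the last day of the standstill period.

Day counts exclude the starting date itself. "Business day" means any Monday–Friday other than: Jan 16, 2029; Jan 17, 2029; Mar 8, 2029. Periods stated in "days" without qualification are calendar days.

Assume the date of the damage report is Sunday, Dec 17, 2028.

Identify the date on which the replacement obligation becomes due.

Feb 7, 2029

The last day of the repair period: Dec 17, 2028 + 21 days = Jan 7, 2029.
The last day of the standstill period: 28 calendar days after Jan 7, 2029 is Feb 4, 2029.
From Sunday, Feb 4, 2029, 3 business days (Feb 5, Feb 6, Feb 7, skipping weekends) brings us to Wednesday, Feb 7, 2029, which is the date on which the replacement obligation becomes due.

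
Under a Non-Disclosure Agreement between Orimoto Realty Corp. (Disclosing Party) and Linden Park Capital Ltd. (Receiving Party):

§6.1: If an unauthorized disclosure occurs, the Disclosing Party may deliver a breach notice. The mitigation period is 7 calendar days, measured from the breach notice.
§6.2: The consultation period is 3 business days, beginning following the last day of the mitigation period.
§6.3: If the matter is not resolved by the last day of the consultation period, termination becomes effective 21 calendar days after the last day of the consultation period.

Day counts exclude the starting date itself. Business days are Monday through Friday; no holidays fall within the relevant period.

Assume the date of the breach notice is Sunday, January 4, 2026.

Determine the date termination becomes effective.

February 4, 2026

The last day of the mitigation period: January 4, 2026 + 7 days = January 11, 2026.
The last day of the consultation period: 3 business days after Sunday, January 11, 2026, skipping weekends — Jan 12, Jan 13, Jan 14 — lands on Wednesday, January 14, 2026.
The date termination becomes effective: 21 calendar days after January 14, 2026 is February 4, 2026.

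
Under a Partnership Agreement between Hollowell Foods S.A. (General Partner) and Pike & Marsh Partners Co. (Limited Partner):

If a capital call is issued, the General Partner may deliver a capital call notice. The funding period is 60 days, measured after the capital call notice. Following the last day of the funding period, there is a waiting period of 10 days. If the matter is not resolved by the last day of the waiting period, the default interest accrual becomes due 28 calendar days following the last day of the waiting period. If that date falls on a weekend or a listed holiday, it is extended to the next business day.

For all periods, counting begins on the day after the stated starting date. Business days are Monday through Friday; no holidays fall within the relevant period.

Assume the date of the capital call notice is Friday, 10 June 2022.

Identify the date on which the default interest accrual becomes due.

Adding 60 calendar days to 10 June 2022 gives 9 August 2022, which is the last day of the funding period.
The last day of the waiting period: 10 calendar days after 9 August 2022 is 19 August 2022.
Adding 28 calendar days to 19 August 2022 gives 16 September 2022, which is the date on which the default interest accrual becomes due. 16 September 2022 is a Friday, so no roll-forward applies.

16 September 2022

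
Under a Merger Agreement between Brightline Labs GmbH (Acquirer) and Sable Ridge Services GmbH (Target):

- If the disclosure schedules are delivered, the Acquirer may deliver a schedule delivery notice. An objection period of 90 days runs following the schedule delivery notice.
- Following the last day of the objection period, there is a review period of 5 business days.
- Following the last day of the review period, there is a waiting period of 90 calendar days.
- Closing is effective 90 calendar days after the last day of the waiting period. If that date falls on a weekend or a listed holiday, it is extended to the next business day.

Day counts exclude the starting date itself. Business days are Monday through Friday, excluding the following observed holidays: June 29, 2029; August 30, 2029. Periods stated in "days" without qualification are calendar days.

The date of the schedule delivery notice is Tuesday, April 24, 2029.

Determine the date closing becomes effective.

The last day of the objection period: April 24, 2029 + 90 days = July 23, 2029.
From Monday, July 23, 2029, 5 business days (Jul 24, Jul 25, Jul 26, Jul 27, Jul 30, skipping weekends) brings us to Monday, July 30, 2029, which is the last day of the review period.
The last day of the waiting period: 90 calendar days after July 30, 2029 is October 28, 2029.
The date closing becomes effective: 90 calendar days after October 28, 2029 is January 26, 2030. That falls on a Saturday, so it rolls to the next business day, Monday, January 28, 2030.

January 28, 2030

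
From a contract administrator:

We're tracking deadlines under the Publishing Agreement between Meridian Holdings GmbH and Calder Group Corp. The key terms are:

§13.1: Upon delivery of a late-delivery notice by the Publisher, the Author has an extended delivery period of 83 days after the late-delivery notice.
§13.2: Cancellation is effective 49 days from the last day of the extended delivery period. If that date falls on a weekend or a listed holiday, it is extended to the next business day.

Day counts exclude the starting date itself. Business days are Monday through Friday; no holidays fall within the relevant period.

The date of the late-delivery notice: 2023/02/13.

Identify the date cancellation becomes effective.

2023/06/26

Adding 83 calendar days to 2023/02/13 gives 2023/05/07, which is the last day of the extended delivery period.
Adding 49 calendar days to 2023/05/07 gives 2023/06/25, which is the date cancellation becomes effective. That falls on a Sunday, so it rolls to the next business day, Monday, 2023/06/26.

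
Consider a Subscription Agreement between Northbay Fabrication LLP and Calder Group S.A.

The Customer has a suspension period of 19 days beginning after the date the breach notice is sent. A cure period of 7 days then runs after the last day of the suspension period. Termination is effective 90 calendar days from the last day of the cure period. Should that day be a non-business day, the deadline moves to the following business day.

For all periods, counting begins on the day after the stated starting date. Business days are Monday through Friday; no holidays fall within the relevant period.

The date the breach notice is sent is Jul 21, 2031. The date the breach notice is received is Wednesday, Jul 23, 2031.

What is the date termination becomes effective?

The last day of the suspension period: 19 calendar days after Jul 21, 2031 is Aug 9, 2031.
Adding 7 calendar days to Aug 9, 2031 gives Aug 16, 2031, which is the last day of the cure period.
The date termination becomes effective: 90 calendar days after Aug 16, 2031 is Nov 14, 2031. Nov 14, 2031 is a Friday, so no roll-forward applies.

Nov 14, 2031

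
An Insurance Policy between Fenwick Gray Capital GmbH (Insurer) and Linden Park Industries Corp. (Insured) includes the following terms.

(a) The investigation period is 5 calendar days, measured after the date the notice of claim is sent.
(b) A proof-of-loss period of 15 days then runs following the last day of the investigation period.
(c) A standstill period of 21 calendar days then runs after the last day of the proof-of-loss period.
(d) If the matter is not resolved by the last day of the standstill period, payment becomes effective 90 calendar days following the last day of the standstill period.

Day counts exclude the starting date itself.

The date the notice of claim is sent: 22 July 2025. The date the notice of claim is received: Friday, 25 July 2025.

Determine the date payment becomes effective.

30 November 2025

The last day of the investigation period: 5 calendar days after 22 July 2025 is 27 July 2025.
The last day of the proof-of-loss period: 15 calendar days after 27 July 2025 is 11 August 2025.
The last day of the standstill period: 11 August 2025 + 21 days = 1 September 2025.
The date payment becomes effective: 90 calendar days after 1 September 2025 is 30 November 2025.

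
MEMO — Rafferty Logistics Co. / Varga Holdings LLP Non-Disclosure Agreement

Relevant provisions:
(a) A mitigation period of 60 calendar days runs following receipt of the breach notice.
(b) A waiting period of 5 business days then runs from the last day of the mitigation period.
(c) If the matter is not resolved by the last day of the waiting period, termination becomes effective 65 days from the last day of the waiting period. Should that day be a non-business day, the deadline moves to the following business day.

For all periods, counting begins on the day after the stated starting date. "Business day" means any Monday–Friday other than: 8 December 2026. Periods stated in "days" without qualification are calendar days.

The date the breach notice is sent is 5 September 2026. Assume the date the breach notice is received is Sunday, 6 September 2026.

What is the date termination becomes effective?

18 January 2027

The last day of the mitigation period: 6 September 2026 + 60 days = 5 November 2026.
The last day of the waiting period: 5 business days after Thursday, 5 November 2026, skipping weekends — Nov 6, Nov 9, Nov 10, Nov 11, Nov 12 — lands on Thursday, 12 November 2026.
Adding 65 calendar days to 12 November 2026 gives 16 January 2027, which is the date termination becomes effective. That falls on a Saturday, so it rolls to the next business day, Monday, 18 January 2027.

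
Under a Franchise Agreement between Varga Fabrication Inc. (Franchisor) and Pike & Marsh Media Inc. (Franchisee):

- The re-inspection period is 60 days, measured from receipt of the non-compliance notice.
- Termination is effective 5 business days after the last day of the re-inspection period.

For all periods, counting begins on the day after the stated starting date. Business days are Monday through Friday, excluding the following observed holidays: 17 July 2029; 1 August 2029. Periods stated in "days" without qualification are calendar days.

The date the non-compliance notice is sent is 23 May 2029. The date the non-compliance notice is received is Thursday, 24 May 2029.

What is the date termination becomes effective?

The last day of the re-inspection period: 24 May 2029 + 60 days = 23 July 2029.
From Monday, 23 July 2029, 5 business days (Jul 24, Jul 25, Jul 26, Jul 27, Jul 30, skipping weekends) brings us to Monday, 30 July 2029, which is the date termination becomes effective.

30 July 2029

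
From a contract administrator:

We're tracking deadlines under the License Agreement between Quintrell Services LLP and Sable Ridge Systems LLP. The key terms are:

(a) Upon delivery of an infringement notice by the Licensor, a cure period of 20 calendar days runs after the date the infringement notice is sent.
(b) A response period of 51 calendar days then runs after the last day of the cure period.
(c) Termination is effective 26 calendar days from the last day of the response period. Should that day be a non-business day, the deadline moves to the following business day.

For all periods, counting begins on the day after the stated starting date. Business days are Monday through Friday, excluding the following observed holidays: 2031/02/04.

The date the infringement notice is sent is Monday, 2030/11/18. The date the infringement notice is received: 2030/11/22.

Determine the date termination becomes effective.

2031/02/24

Adding 20 calendar days to 2030/11/18 gives 2030/12/08, which is the last day of the cure period.
Adding 51 calendar days to 2030/12/08 gives 2031/01/28, which is the last day of the response period.
Adding 26 calendar days to 2031/01/28 gives 2031/02/23, which is the date termination becomes effective. That falls on a Sunday, so it rolls to the next business day, Monday, 2031/02/24.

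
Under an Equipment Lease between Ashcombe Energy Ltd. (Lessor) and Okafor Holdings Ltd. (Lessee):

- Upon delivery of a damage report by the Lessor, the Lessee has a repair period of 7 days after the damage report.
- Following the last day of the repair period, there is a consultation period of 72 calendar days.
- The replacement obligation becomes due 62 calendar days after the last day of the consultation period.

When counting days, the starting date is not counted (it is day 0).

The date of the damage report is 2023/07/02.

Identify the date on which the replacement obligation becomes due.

The last day of the repair period: 7 calendar days after 2023/07/02 is 2023/07/09.
Adding 72 calendar days to 2023/07/09 gives 2023/09/19, which is the last day of the consultation period.
Adding 62 calendar days to 2023/09/19 gives 2023/11/20, which is the date on which the replacement obligation becomes due.

2023/11/20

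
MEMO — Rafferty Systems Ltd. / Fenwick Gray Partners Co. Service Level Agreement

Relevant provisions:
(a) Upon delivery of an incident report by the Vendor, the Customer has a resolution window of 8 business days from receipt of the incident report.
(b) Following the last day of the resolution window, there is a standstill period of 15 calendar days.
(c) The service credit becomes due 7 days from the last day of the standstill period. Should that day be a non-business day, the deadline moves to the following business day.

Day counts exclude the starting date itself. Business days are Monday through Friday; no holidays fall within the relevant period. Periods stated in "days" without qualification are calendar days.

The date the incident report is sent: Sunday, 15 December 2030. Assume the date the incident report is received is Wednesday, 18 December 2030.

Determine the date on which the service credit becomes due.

21 January 2031

The last day of the resolution window: 8 business days after Wednesday, 18 December 2030, skipping weekends — Dec 19, Dec 20, Dec 23, Dec 24, Dec 25, Dec 26, Dec 27, Dec 30 — lands on Monday, 30 December 2030.
Adding 15 calendar days to 30 December 2030 gives 14 January 2031, which is the last day of the standstill period.
The date on which the service credit becomes due: 7 calendar days after 14 January 2031 is 21 January 2031. 21 January 2031 is a Tuesday, so no roll-forward applies.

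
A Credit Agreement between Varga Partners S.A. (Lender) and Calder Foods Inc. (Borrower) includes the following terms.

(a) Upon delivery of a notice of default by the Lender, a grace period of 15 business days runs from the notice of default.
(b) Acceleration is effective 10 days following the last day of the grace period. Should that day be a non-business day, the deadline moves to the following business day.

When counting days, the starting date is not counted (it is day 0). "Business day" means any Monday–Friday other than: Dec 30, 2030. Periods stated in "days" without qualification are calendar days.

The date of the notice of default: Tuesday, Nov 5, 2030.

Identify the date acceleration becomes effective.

The last day of the grace period: counting 15 business days from Tuesday, Nov 5, 2030 (Nov 6, Nov 7, Nov 8, Nov 11, …, Nov 22, Nov 25, Nov 26, skipping weekends) reaches Tuesday, Nov 26, 2030.
The date acceleration becomes effective: 10 calendar days after Nov 26, 2030 is Dec 6, 2030. Dec 6, 2030 is a Friday and is not a listed holiday, so no roll-forward applies.

Dec 6, 2030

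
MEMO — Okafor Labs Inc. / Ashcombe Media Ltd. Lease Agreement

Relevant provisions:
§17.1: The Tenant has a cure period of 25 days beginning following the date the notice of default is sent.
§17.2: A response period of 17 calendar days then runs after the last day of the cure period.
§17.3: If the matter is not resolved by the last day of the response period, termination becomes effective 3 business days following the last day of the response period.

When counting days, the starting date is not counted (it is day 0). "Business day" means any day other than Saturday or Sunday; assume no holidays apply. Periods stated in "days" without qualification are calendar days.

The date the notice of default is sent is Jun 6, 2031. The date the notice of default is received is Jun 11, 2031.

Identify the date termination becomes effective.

Adding 25 calendar days to Jun 6, 2031 gives Jul 1, 2031, which is the last day of the cure period.
Adding 17 calendar days to Jul 1, 2031 gives Jul 18, 2031, which is the last day of the response period.
From Friday, Jul 18, 2031, 3 business days (Jul 21, Jul 22, Jul 23, skipping weekends) brings us to Wednesday, Jul 23, 2031, which is the date termination becomes effective.

Jul 23, 2031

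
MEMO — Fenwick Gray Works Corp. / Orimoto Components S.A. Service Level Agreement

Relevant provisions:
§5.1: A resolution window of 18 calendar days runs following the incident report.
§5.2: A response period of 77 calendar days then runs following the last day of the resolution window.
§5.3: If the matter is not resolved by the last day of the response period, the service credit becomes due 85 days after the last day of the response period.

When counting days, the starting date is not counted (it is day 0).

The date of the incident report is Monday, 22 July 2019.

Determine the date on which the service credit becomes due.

The last day of the resolution window: 18 calendar days after 22 July 2019 is 9 August 2019.
The last day of the response period: 9 August 2019 + 77 days = 25 October 2019.
The date on which the service credit becomes due: 85 calendar days after 25 October 2019 is 18 January 2020.

18 January 2020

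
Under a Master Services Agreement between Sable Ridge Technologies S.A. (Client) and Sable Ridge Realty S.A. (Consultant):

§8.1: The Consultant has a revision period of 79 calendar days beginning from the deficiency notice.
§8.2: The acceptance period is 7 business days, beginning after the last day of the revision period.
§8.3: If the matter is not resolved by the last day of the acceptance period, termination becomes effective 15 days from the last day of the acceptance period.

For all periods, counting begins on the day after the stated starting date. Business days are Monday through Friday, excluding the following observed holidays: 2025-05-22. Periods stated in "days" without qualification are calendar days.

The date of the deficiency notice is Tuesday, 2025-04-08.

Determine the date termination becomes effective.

The last day of the revision period: 79 calendar days after 2025-04-08 is 2025-06-26.
The last day of the acceptance period: counting 7 business days from Thursday, 2025-06-26 (Jun 27, Jun 30, Jul 1, Jul 2, Jul 3, Jul 4, Jul 7, skipping weekends) reaches Monday, 2025-07-07.
The date termination becomes effective: 2025-07-07 + 15 days = 2025-07-22.

2025-07-22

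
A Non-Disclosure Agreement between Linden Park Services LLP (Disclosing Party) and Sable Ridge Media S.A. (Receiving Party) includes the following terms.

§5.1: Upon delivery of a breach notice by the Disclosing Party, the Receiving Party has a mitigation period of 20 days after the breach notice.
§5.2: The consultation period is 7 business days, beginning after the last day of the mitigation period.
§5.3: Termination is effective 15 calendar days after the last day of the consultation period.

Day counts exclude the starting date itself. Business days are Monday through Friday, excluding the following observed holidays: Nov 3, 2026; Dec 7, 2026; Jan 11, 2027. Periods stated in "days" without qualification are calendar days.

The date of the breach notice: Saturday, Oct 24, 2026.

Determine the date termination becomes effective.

Dec 9, 2026

The last day of the mitigation period: Oct 24, 2026 + 20 days = Nov 13, 2026.
The last day of the consultation period: counting 7 business days from Friday, Nov 13, 2026 (Nov 16, Nov 17, Nov 18, Nov 19, Nov 20, Nov 23, Nov 24, skipping weekends) reaches Tuesday, Nov 24, 2026.
The date termination becomes effective: 15 calendar days after Nov 24, 2026 is Dec 9, 2026.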